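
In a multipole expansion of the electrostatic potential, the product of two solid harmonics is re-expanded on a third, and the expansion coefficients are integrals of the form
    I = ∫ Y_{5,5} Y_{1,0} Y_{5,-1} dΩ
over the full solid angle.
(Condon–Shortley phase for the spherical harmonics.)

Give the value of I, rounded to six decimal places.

0.000000

m-sum = 5 + 0 − 1 = 4 ≠ 0 ⇒ I = 0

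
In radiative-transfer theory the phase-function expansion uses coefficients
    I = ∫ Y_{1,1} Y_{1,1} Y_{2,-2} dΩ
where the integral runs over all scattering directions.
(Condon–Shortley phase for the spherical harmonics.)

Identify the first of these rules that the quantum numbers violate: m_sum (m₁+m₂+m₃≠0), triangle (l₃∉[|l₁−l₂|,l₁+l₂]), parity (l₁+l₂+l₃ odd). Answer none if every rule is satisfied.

azimuthal sum: 1 + 1 − 2 = 0  ✓
0 ≤ 2 ≤ 2 (triangle on l)  ✓
L = 1 + 1 + 2 = 4 (even)  ✓

none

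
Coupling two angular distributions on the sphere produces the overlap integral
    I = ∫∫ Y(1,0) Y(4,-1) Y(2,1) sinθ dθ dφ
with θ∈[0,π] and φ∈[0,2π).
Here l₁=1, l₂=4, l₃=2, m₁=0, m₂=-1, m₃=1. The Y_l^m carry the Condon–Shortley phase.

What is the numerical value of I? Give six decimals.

0.000000

triangle: need 3≤l₃≤5, have 2; I=0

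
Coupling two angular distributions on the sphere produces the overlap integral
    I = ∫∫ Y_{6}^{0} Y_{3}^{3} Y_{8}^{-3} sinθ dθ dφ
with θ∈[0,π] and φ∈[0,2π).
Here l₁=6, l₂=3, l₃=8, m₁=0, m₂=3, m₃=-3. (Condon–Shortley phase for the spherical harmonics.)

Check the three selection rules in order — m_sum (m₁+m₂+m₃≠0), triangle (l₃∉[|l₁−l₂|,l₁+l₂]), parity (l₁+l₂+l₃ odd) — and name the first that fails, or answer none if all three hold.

Σmᵢ = 0  ✓
l₃∈[|l₁−l₂|,l₁+l₂]=[3,9], have l₃=8  ✓
Σlᵢ = 17 ⇒ odd  ✗

parity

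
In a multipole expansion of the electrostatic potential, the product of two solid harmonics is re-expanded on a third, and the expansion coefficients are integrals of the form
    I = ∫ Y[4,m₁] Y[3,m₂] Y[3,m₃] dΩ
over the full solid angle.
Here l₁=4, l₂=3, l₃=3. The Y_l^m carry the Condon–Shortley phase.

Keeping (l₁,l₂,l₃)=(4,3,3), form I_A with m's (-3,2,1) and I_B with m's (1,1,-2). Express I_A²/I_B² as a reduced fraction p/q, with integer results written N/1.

Shared (l₁,l₂,l₃)=(4,3,3): N and (l;000)² cancel in I_A²/I_B².
A: Δ = 4!·4!·2!/11! = 1/34650; Racah Σ t=3..4: t=3:−1/288 t=4:+1/144 = 1/288; ⇒ 3j(4 3 3; -3 2 1)² = 1/99, sgn +1
B: Δ = 4!·4!·2!/11! = 1/34650; Racah Σ t=2..3: t=2:+1/48 t=3:−1/144 = 1/72; ⇒ 3j(4 3 3; 1 1 -2)² = 16/693, sgn -1
I_A²/I_B² = (1/99)/(16/693) = 7/16

7/16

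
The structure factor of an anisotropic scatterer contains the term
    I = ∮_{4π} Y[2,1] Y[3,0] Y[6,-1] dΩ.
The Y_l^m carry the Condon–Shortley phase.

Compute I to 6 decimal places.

0.000000

l₃=6 ∉ [1,5] — triangle fails ⇒ I = 0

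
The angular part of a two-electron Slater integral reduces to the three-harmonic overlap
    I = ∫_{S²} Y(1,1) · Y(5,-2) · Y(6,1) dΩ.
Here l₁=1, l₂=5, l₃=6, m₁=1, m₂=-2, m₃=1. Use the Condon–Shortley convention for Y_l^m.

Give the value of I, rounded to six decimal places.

Checks pass: Σm=0; 12 even; l₃=6∈[4,6].
(2·1+1)(2·5+1)(2·6+1) = 429
Δ: 0! 2! 10! / 13! → 1/858
sum: t=0:+1/14400 = 1/14400
3j²(1 5 6; 0 0 0) = Δ·Π!·Σ² = 6/143  (sign +1)
sum: t=0:+1/60480 = 1/60480
3j²(1 5 6; 1 -2 1) = Δ·Π!·Σ² = 5/429  (sign -1)
combine: 4πI² = 429·6/143·5/429 = 30/143
take √, sign -1: I = -0.12920749

-0.129207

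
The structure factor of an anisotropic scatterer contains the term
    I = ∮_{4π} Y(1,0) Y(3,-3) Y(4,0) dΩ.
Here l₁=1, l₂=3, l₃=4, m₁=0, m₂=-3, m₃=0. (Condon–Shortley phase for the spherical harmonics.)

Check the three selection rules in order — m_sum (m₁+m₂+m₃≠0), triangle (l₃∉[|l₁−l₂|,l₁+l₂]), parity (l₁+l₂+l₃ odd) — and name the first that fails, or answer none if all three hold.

m_sum

azimuthal sum: 0 − 3 + 0 = -3  ✗
2 ≤ 4 ≤ 4 (triangle on l)
L = 1 + 3 + 4 = 8 (even)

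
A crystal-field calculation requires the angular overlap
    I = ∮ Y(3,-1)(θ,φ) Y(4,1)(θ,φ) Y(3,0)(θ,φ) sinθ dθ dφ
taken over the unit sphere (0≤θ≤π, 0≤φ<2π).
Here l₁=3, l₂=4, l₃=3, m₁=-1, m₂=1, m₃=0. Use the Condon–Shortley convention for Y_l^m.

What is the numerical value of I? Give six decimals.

-0.099323

m-sum 0 ✓  L=10 even ✓  1≤3≤7 ✓
Π(2lᵢ+1) = 7×9×7 = 441
triangle coeff Δ(3,4,3) = 1/34650
Σ_t [1,3]: t=1:−1/72 t=2:+1/16 t=3:−1/72 = 5/144
(3j)²=2/77 [(3 4 3; 0 0 0)], sign=-1
Σ_t [2,4]: t=2:+1/48 t=3:−1/24 t=4:+1/288 = -5/288
(3j)²=5/462 [(3 4 3; -1 1 0)], sign=+1
⇒ 4πI² = 15/121
I = (-1)√(15/121/(4π)) = -0.09932258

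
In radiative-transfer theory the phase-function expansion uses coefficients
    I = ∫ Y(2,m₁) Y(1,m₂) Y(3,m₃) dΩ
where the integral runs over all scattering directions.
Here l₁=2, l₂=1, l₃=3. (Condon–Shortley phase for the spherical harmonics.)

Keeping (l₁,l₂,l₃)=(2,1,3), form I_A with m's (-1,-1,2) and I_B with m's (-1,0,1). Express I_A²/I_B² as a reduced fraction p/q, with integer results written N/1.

Shared (l₁,l₂,l₃)=(2,1,3): N and (l;000)² cancel in I_A²/I_B².
A: Δ = 0!·4!·2!/7! = 1/105; Racah Σ t=0..0: t=0:+1/12 = 1/12; ⇒ 3j(2 1 3; -1 -1 2)² = 2/21, sgn -1
B: Δ = 0!·4!·2!/7! = 1/105; Racah Σ t=0..0: t=0:+1/6 = 1/6; ⇒ 3j(2 1 3; -1 0 1)² = 8/105, sgn +1
I_A²/I_B² = (2/21)/(8/105) = 5/4

5/4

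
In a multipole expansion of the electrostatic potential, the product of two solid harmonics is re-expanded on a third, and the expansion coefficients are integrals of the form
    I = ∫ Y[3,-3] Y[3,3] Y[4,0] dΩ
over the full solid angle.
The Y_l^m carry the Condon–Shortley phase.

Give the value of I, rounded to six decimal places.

m-sum 0 ✓  L=10 even ✓  0≤4≤6 ✓
Π(2lᵢ+1) = 7×7×9 = 441
triangle coeff Δ(3,3,4) = 1/34650
Σ_t [0,2]: t=0:+1/72 t=1:−1/16 t=2:+1/72 = -5/144
(3j)²=2/77 [(3 3 4; 0 0 0)], sign=-1
Σ_t [2,2]: t=2:+1/1152 = 1/1152
(3j)²=1/154 [(3 3 4; -3 3 0)], sign=+1
⇒ 4πI² = 9/121
I = (-1)√(9/121/(4π)) = -0.07693494

-0.076935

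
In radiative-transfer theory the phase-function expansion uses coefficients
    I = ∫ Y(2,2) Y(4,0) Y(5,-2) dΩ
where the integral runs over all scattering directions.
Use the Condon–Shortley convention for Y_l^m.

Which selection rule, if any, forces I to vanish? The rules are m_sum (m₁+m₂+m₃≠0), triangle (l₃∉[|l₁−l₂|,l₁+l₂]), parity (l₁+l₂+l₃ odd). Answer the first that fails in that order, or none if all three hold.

Σmᵢ = 0  ✓
l₃∈[|l₁−l₂|,l₁+l₂]=[2,6], have l₃=5  ✓
Σlᵢ = 11 ⇒ odd  ✗

parity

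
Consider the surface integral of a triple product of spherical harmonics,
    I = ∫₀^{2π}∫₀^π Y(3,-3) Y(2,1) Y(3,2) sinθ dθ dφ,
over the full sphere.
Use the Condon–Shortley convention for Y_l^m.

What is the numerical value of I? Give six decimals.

-0.210261

m-sum 0 ✓  L=8 even ✓  1≤3≤5 ✓
Π(2lᵢ+1) = 7×5×7 = 245
triangle coeff Δ(3,2,3) = 1/3780
Σ_t [0,2]: t=0:+1/24 t=1:−1/4 t=2:+1/24 = -1/6
(3j)²=4/105 [(3 2 3; 0 0 0)], sign=+1
Σ_t [2,2]: t=2:+1/48 = 1/48
(3j)²=5/84 [(3 2 3; -3 1 2)], sign=-1
⇒ 4πI² = 5/9
I = (-1)√(5/9/(4π)) = -0.21026104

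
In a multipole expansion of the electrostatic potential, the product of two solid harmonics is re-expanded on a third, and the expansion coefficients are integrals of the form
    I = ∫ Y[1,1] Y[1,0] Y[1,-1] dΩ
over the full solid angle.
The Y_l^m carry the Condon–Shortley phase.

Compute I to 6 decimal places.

0.000000

L=3 odd ⇒ parity kills the (l;000) factor ⇒ I = 0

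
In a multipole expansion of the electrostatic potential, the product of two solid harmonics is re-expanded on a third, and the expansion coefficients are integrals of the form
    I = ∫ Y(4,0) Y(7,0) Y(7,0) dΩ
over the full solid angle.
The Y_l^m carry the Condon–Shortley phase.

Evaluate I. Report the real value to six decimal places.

Rules hold: Σm=0, L=18 even, 3≤7≤11.
N = 9·15·15 = 2025
Δ = 4!·4!·10!/19! = 1/58198140
Racah Σ t=0..4: t=0:+1/17418240 t=1:−1/622080 t=2:+1/230400 t=3:−1/622080 t=4:+1/17418240 = 1/806400
⇒ 3j(4 7 7; 0 0 0)² = 2268/230945, sgn -1
(m-triple is (0,0,0) — same symbol as above.)
4πI² = N·(3j₀)²·(3jₘ)² = 416649744/2133423721
I = +1·√(0.195296/4π) = 0.12466429

0.124664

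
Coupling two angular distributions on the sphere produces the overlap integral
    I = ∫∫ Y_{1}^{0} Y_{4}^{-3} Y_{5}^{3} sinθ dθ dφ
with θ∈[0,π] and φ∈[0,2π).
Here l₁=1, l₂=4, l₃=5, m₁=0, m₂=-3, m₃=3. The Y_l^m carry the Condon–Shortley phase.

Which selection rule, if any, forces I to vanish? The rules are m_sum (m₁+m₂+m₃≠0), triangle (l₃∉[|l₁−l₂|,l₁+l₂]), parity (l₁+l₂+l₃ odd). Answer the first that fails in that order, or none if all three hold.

none

m₁+m₂+m₃ = 0 − 3 + 3 = 0  ✓
triangle: |1−4|=3 ≤ l₃=5 ≤ 1+4=5  ✓
parity: l₁+l₂+l₃ = 10 is even  ✓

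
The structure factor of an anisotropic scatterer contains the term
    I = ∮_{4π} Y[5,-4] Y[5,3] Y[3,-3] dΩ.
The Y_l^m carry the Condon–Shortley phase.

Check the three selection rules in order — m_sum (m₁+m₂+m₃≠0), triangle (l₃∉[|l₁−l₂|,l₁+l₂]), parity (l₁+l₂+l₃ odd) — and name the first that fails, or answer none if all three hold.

m_sum

azimuthal sum: -4 + 3 − 3 = -4  ✗
0 ≤ 3 ≤ 10 (triangle on l)
L = 5 + 5 + 3 = 13 (odd)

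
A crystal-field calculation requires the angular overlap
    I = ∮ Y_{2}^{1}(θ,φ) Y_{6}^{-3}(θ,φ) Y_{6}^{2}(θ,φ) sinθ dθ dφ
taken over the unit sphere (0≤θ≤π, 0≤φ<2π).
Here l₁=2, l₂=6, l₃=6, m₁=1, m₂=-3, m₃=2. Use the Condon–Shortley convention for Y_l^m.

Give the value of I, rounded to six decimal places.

-0.140463

Rules hold: Σm=0, L=14 even, 4≤6≤8.
N = 5·13·13 = 845
Δ = 2!·2!·10!/15! = 1/90090
Racah Σ t=0..2: t=0:+1/69120 t=1:−1/14400 t=2:+1/69120 = -7/172800
⇒ 3j(2 6 6; 0 0 0)² = 14/715, sgn -1
Racah Σ t=0..1: t=0:+1/60480 t=1:−1/161280 = 1/96768
⇒ 3j(2 6 6; 1 -3 2)² = 15/1001, sgn +1
4πI² = N·(3j₀)²·(3jₘ)² = 30/121
I = -1·√(0.247934/4π) = -0.14046335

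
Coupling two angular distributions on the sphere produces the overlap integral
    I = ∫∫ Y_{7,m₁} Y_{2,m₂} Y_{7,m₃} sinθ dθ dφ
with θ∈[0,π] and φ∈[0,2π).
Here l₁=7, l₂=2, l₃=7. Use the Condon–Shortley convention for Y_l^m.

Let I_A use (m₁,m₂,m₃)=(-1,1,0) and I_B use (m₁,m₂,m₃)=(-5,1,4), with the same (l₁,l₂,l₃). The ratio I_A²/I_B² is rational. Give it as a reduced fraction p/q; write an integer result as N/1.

Same 7,2,7: normalisation and zero-m 3j drop out of the ratio.
A: Δ: 2! 12! 2! / 17! → 1/185640; sum: t=1:−1/1209600 t=2:+1/1036800 = 1/7257600; 3j²(7 2 7; -1 1 0) = Δ·Π!·Σ² = 1/2210  (sign -1)
B: Δ: 2! 12! 2! / 17! → 1/185640; sum: t=1:−1/79833600 t=2:+1/14515200 = 1/17740800; 3j²(7 2 7; -5 1 4) = Δ·Π!·Σ² = 729/30940  (sign -1)
I_A²/I_B² = (1/2210)/(729/30940) = 14/729

14/729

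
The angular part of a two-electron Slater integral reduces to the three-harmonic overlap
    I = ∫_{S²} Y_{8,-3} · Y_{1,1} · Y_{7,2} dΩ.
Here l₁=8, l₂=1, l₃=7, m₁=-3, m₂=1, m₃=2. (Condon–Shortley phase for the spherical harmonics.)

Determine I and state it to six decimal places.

-0.226917

m-sum 0 ✓  L=16 even ✓  7≤7≤9 ✓
Π(2lᵢ+1) = 17×3×15 = 765
triangle coeff Δ(8,1,7) = 1/2040
Σ_t [1,1]: t=1:−1/25401600 = -1/25401600
(3j)²=8/255 [(8 1 7; 0 0 0)], sign=+1
Σ_t [2,2]: t=2:+1/87091200 = 1/87091200
(3j)²=11/408 [(8 1 7; -3 1 2)], sign=-1
⇒ 4πI² = 11/17
I = (-1)√(11/17/(4π)) = -0.22691696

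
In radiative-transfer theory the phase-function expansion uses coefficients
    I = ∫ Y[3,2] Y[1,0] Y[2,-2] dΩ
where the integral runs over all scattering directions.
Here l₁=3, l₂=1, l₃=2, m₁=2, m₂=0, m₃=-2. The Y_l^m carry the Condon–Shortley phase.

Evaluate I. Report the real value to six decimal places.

Rules hold: Σm=0, L=6 even, 2≤2≤4.
N = 7·3·5 = 105
Δ = 2!·4!·0!/7! = 1/105
Racah Σ t=1..1: t=1:−1/4 = -1/4
⇒ 3j(3 1 2; 0 0 0)² = 3/35, sgn -1
Racah Σ t=1..1: t=1:−1/24 = -1/24
⇒ 3j(3 1 2; 2 0 -2)² = 1/21, sgn -1
4πI² = N·(3j₀)²·(3jₘ)² = 3/7
I = +1·√(0.428571/4π) = 0.18467439

0.184674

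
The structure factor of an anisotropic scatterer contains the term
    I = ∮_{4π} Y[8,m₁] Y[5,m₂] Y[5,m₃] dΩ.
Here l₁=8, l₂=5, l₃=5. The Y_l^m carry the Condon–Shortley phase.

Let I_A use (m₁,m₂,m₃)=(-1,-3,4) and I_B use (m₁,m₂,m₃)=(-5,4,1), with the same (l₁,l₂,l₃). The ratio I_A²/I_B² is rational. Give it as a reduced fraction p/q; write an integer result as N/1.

26/33

Shared (l₁,l₂,l₃)=(8,5,5): N and (l;000)² cancel in I_A²/I_B².
A: Δ = 8!·8!·2!/19! = 1/37413090; Racah Σ t=1..2: t=1:−1/203212800 t=2:+1/14515200 = 13/203212800; ⇒ 3j(8 5 5; -1 -3 4)² = 104/17765, sgn -1
B: Δ = 8!·8!·2!/19! = 1/37413090; Racah Σ t=7..8: t=7:−1/14515200 t=8:+1/29030400 = -1/29030400; ⇒ 3j(8 5 5; -5 4 1)² = 12/1615, sgn -1
I_A²/I_B² = (104/17765)/(12/1615) = 26/33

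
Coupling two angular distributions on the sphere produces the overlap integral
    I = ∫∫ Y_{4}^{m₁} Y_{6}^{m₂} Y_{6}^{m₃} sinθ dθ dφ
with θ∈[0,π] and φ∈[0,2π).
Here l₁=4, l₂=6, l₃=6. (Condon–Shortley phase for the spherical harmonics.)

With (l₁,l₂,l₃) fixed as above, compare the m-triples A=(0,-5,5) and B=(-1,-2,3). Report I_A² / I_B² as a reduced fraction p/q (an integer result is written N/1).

Same 4,6,6: normalisation and zero-m 3j drop out of the ratio.
A: Δ: 4! 4! 8! / 17! → 1/15315300; sum: t=0:+1/2903040 t=1:−1/1451520 = -1/2903040; 3j²(4 6 6; 0 -5 5) = Δ·Π!·Σ² = 11/1547  (sign +1)
B: Δ: 4! 4! 8! / 17! → 1/15315300; sum: t=1:−1/103680 t=2:+1/34560 t=3:−1/120960 t=4:+1/5806080 = 13/1161216; 3j²(4 6 6; -1 -2 3) = Δ·Π!·Σ² = 65/5236  (sign -1)
I_A²/I_B² = (11/1547)/(65/5236) = 484/845

484/845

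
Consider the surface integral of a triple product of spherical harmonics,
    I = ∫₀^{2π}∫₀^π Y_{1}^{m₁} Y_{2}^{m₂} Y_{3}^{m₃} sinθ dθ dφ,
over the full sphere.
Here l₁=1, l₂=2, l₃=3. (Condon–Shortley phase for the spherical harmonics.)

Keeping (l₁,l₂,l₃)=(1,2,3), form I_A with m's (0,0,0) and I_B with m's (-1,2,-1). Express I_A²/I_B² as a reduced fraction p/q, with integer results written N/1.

9/1

Shared (l₁,l₂,l₃)=(1,2,3): N and (l;000)² cancel in I_A²/I_B².
A: Δ = 0!·2!·4!/7! = 1/105; Racah Σ t=0..0: t=0:+1/4 = 1/4; ⇒ 3j(1 2 3; 0 0 0)² = 3/35, sgn -1
B: Δ = 0!·2!·4!/7! = 1/105; Racah Σ t=0..0: t=0:+1/48 = 1/48; ⇒ 3j(1 2 3; -1 2 -1)² = 1/105, sgn +1
I_A²/I_B² = (3/35)/(1/105) = 9/1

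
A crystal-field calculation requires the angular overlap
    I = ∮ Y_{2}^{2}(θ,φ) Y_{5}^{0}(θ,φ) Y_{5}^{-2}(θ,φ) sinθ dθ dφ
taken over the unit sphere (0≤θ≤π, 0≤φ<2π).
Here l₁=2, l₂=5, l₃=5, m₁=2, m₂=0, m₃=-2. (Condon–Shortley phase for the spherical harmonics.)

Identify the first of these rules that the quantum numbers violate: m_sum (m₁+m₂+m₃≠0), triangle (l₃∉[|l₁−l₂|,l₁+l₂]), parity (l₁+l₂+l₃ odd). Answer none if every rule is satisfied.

none

azimuthal sum: 2 + 0 − 2 = 0  ✓
3 ≤ 5 ≤ 7 (triangle on l)  ✓
L = 2 + 5 + 5 = 12 (even)  ✓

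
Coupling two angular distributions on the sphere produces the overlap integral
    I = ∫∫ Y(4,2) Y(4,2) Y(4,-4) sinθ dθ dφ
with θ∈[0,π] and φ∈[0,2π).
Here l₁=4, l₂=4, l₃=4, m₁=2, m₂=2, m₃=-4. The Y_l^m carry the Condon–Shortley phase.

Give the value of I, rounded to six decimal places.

0.190983

Rules hold: Σm=0, L=12 even, 0≤4≤8.
N = 9·9·9 = 729
Δ = 4!·4!·4!/13! = 1/450450
Racah Σ t=0..4: t=0:+1/13824 t=1:−1/216 t=2:+1/64 t=3:−1/216 t=4:+1/13824 = 5/768
⇒ 3j(4 4 4; 0 0 0)² = 18/1001, sgn +1
Racah Σ t=2..2: t=2:+1/2304 = 1/2304
⇒ 3j(4 4 4; 2 2 -4)² = 5/143, sgn +1
4πI² = N·(3j₀)²·(3jₘ)² = 65610/143143
I = +1·√(0.458353/4π) = 0.19098314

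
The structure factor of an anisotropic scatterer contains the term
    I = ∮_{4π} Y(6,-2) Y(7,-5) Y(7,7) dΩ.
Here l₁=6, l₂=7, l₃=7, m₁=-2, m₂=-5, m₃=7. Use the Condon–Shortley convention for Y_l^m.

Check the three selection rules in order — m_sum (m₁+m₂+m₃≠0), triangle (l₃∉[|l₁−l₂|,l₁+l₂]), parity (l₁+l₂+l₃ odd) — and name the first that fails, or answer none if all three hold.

m₁+m₂+m₃ = -2 − 5 + 7 = 0  ✓
triangle: |6−7|=1 ≤ l₃=7 ≤ 6+7=13  ✓
parity: l₁+l₂+l₃ = 20 is even  ✓

none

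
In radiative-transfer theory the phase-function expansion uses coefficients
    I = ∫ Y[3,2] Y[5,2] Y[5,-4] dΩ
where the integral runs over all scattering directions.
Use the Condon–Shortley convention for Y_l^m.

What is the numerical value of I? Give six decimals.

L=13 odd ⇒ parity kills the (l;000) factor ⇒ I = 0

0.000000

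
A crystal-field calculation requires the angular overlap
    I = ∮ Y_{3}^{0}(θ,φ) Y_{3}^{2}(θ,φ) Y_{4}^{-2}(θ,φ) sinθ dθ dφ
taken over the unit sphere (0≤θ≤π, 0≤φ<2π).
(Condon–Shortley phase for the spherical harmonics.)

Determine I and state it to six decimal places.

Rules hold: Σm=0, L=10 even, 0≤4≤6.
N = 7·7·9 = 441
Δ = 2!·4!·4!/11! = 1/34650
Racah Σ t=0..2: t=0:+1/72 t=1:−1/16 t=2:+1/72 = -5/144
⇒ 3j(3 3 4; 0 0 0)² = 2/77, sgn -1
Racah Σ t=1..2: t=1:−1/96 t=2:+1/72 = 1/288
⇒ 3j(3 3 4; 0 2 -2)² = 1/462, sgn +1
4πI² = N·(3j₀)²·(3jₘ)² = 3/121
I = -1·√(0.0247934/4π) = -0.04441841

-0.044418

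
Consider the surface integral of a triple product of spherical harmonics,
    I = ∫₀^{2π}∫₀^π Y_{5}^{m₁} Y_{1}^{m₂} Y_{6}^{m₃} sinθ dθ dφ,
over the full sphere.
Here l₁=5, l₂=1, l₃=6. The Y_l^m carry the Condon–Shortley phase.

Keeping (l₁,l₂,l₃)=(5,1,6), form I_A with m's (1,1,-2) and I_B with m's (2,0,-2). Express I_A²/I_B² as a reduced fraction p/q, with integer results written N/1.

Shared (l₁,l₂,l₃)=(5,1,6): N and (l;000)² cancel in I_A²/I_B².
A: Δ = 0!·10!·2!/13! = 1/858; Racah Σ t=0..0: t=0:+1/34560 = 1/34560; ⇒ 3j(5 1 6; 1 1 -2)² = 14/429, sgn +1
B: Δ = 0!·10!·2!/13! = 1/858; Racah Σ t=0..0: t=0:+1/30240 = 1/30240; ⇒ 3j(5 1 6; 2 0 -2)² = 16/429, sgn +1
I_A²/I_B² = (14/429)/(16/429) = 7/8

7/8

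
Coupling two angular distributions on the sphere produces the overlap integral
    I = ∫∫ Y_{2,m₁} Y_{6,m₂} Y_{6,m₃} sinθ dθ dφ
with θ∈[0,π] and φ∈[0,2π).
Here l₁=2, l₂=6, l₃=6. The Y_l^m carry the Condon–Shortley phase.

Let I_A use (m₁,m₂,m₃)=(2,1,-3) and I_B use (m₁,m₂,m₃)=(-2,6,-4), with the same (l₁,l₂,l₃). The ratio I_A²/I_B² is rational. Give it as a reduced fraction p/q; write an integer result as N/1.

l's match ⇒ only the (l;m) 3-j factors differ between A and B.
A: triangle coeff Δ(2,6,6) = 1/90090; Σ_t [0,0]: t=0:+1/120960 = 1/120960; (3j)²=24/1001 [(2 6 6; 2 1 -3)], sign=-1
B: triangle coeff Δ(2,6,6) = 1/90090; Σ_t [2,2]: t=2:+1/14515200 = 1/14515200; (3j)²=2/455 [(2 6 6; -2 6 -4)], sign=+1
I_A²/I_B² = (24/1001)/(2/455) = 60/11

60/11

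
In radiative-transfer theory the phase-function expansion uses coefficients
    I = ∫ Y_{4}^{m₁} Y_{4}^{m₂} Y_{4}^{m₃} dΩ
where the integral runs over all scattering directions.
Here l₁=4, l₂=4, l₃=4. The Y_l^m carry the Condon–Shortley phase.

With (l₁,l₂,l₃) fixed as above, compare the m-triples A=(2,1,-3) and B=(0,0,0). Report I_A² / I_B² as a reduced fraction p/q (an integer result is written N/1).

35/162

Same 4,4,4: normalisation and zero-m 3j drop out of the ratio.
A: Δ: 4! 4! 4! / 13! → 1/450450; sum: t=1:−1/864 t=2:+1/576 = 1/1728; 3j²(4 4 4; 2 1 -3) = Δ·Π!·Σ² = 5/1287  (sign -1)
B: Δ: 4! 4! 4! / 13! → 1/450450; sum: t=0:+1/13824 t=1:−1/216 t=2:+1/64 t=3:−1/216 t=4:+1/13824 = 5/768; 3j²(4 4 4; 0 0 0) = Δ·Π!·Σ² = 18/1001  (sign +1)
I_A²/I_B² = (5/1287)/(18/1001) = 35/162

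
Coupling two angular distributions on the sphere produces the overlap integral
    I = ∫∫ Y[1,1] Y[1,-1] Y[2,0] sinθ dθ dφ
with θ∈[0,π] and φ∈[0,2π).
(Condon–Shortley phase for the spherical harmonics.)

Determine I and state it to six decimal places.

0.126157

Rules hold: Σm=0, L=4 even, 0≤2≤2.
N = 3·3·5 = 45
Δ = 0!·2!·2!/5! = 1/30
Racah Σ t=0..0: t=0:+1/1 = 1/1
⇒ 3j(1 1 2; 0 0 0)² = 2/15, sgn +1
Racah Σ t=0..0: t=0:+1/4 = 1/4
⇒ 3j(1 1 2; 1 -1 0)² = 1/30, sgn +1
4πI² = N·(3j₀)²·(3jₘ)² = 1/5
I = +1·√(0.2/4π) = 0.12615663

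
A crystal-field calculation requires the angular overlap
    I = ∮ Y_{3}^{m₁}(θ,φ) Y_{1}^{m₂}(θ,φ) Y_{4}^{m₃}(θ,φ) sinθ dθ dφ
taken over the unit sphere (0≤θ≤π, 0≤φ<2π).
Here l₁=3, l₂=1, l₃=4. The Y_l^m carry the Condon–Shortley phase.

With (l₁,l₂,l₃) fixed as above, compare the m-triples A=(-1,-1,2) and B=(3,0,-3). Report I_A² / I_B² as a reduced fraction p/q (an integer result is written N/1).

Shared (l₁,l₂,l₃)=(3,1,4): N and (l;000)² cancel in I_A²/I_B².
A: Δ = 0!·6!·2!/9! = 1/252; Racah Σ t=0..0: t=0:+1/96 = 1/96; ⇒ 3j(3 1 4; -1 -1 2)² = 5/84, sgn +1
B: Δ = 0!·6!·2!/9! = 1/252; Racah Σ t=0..0: t=0:+1/720 = 1/720; ⇒ 3j(3 1 4; 3 0 -3)² = 1/36, sgn -1
I_A²/I_B² = (5/84)/(1/36) = 15/7

15/7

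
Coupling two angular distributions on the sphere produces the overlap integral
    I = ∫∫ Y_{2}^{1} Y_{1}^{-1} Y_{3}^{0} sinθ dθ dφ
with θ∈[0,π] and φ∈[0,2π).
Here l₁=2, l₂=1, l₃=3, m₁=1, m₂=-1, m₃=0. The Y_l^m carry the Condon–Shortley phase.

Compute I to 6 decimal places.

Rules hold: Σm=0, L=6 even, 1≤3≤3.
N = 5·3·7 = 105
Δ = 0!·4!·2!/7! = 1/105
Racah Σ t=0..0: t=0:+1/4 = 1/4
⇒ 3j(2 1 3; 0 0 0)² = 3/35, sgn -1
Racah Σ t=0..0: t=0:+1/12 = 1/12
⇒ 3j(2 1 3; 1 -1 0)² = 1/35, sgn -1
4πI² = N·(3j₀)²·(3jₘ)² = 9/35
I = +1·√(0.257143/4π) = 0.14304817

0.143048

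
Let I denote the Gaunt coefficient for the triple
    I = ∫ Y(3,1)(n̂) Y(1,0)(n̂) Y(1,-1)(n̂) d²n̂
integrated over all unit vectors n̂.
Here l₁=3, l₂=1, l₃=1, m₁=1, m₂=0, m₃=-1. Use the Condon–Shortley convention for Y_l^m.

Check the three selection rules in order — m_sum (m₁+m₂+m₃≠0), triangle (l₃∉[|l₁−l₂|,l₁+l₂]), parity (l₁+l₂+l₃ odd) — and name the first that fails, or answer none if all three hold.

azimuthal sum: 1 + 0 − 1 = 0  ✓
2 ≤ 1 ≤ 4 (triangle on l)  ✗
L = 3 + 1 + 1 = 5 (odd)

triangle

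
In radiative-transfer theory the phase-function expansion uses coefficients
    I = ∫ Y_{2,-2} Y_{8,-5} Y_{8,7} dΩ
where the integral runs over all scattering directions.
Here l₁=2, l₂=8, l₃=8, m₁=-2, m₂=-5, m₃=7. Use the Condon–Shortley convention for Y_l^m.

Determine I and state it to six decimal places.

0.096220

m-sum 0 ✓  L=18 even ✓  6≤8≤10 ✓
Π(2lᵢ+1) = 5×17×17 = 1445
triangle coeff Δ(2,8,8) = 1/348840
Σ_t [0,2]: t=0:+1/116121600 t=1:−1/25401600 t=2:+1/116121600 = -1/45158400
(3j)²=24/1615 [(2 8 8; 0 0 0)], sign=-1
Σ_t [2,2]: t=2:+1/24908083200 = 1/24908083200
(3j)²=7/1292 [(2 8 8; -2 -5 7)], sign=-1
⇒ 4πI² = 42/361
I = (+1)√(42/361/(4π)) = 0.09622017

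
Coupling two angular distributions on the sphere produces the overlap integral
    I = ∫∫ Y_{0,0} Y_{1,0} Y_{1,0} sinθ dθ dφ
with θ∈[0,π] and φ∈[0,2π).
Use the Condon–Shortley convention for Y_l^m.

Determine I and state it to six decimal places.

Checks pass: Σm=0; 2 even; l₃=1∈[1,1].
(2·0+1)(2·1+1)(2·1+1) = 9
Δ: 0! 0! 2! / 3! → 1/3
sum: t=0:+1/1 = 1/1
3j²(0 1 1; 0 0 0) = Δ·Π!·Σ² = 1/3  (sign -1)
(m-triple is (0,0,0) — same symbol as above.)
combine: 4πI² = 9·1/3·1/3 = 1/1
take √, sign +1: I = 0.28209479

0.282095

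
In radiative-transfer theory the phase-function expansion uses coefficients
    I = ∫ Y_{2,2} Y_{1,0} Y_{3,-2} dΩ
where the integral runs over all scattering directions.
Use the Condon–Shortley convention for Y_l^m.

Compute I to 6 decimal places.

0.184674

m-sum 0 ✓  L=6 even ✓  1≤3≤3 ✓
Π(2lᵢ+1) = 5×3×7 = 105
triangle coeff Δ(2,1,3) = 1/105
Σ_t [0,0]: t=0:+1/4 = 1/4
(3j)²=3/35 [(2 1 3; 0 0 0)], sign=-1
Σ_t [0,0]: t=0:+1/24 = 1/24
(3j)²=1/21 [(2 1 3; 2 0 -2)], sign=-1
⇒ 4πI² = 3/7
I = (+1)√(3/7/(4π)) = 0.18467439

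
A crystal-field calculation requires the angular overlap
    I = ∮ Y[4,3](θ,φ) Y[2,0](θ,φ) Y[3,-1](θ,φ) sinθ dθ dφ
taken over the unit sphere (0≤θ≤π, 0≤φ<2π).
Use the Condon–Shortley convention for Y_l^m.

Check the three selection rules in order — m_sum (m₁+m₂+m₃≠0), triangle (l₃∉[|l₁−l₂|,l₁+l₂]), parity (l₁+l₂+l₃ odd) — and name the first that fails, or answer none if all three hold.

m_sum

Σmᵢ = 2  ✗
l₃∈[|l₁−l₂|,l₁+l₂]=[2,6], have l₃=3
Σlᵢ = 9 ⇒ odd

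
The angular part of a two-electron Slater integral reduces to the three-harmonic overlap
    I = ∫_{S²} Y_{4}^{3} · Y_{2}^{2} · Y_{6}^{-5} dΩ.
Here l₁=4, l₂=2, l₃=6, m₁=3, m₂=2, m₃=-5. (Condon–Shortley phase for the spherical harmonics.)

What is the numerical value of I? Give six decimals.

-0.288917

m-sum 0 ✓  L=12 even ✓  2≤6≤6 ✓
Π(2lᵢ+1) = 9×5×13 = 585
triangle coeff Δ(4,2,6) = 1/6435
Σ_t [0,0]: t=0:+1/2304 = 1/2304
(3j)²=5/143 [(4 2 6; 0 0 0)], sign=+1
Σ_t [0,0]: t=0:+1/120960 = 1/120960
(3j)²=2/39 [(4 2 6; 3 2 -5)], sign=-1
⇒ 4πI² = 150/143
I = (-1)√(150/143/(4π)) = -0.28891672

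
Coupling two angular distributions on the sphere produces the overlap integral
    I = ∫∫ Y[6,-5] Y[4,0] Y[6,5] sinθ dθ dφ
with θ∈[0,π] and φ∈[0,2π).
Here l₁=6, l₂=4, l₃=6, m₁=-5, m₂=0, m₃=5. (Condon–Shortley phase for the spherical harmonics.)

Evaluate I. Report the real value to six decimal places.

Checks pass: Σm=0; 16 even; l₃=6∈[2,10].
(2·6+1)(2·4+1)(2·6+1) = 1521
Δ: 4! 8! 4! / 17! → 1/15315300
sum: t=0:+1/829440 t=1:−1/25920 t=2:+1/9216 t=3:−1/25920 t=4:+1/829440 = 7/207360
3j²(6 4 6; 0 0 0) = Δ·Π!·Σ² = 28/2431  (sign +1)
sum: t=3:−1/1451520 t=4:+1/2903040 = -1/2903040
3j²(6 4 6; -5 0 5) = Δ·Π!·Σ² = 11/1547  (sign +1)
combine: 4πI² = 1521·28/2431·11/1547 = 36/289
take √, sign +1: I = 0.09956287

0.099563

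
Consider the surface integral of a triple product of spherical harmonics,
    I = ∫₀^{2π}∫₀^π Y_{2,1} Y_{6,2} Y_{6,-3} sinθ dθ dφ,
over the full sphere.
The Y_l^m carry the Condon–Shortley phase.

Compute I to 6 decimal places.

-0.140463

Checks pass: Σm=0; 14 even; l₃=6∈[4,8].
(2·2+1)(2·6+1)(2·6+1) = 845
Δ: 2! 2! 10! / 15! → 1/90090
sum: t=0:+1/69120 t=1:−1/14400 t=2:+1/69120 = -7/172800
3j²(2 6 6; 0 0 0) = Δ·Π!·Σ² = 14/715  (sign -1)
sum: t=0:+1/161280 t=1:−1/60480 = -1/96768
3j²(2 6 6; 1 2 -3) = Δ·Π!·Σ² = 15/1001  (sign +1)
combine: 4πI² = 845·14/715·15/1001 = 30/121
take √, sign -1: I = -0.14046335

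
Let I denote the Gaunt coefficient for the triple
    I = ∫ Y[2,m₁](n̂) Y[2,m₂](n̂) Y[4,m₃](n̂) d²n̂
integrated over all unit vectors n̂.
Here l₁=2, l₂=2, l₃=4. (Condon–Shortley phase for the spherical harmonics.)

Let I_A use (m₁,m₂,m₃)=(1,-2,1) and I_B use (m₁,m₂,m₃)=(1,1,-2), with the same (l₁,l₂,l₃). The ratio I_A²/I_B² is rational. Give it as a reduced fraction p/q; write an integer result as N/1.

1/8

Same 2,2,4: normalisation and zero-m 3j drop out of the ratio.
A: Δ: 0! 4! 4! / 9! → 1/630; sum: t=0:+1/144 = 1/144; 3j²(2 2 4; 1 -2 1) = Δ·Π!·Σ² = 1/126  (sign -1)
B: Δ: 0! 4! 4! / 9! → 1/630; sum: t=0:+1/36 = 1/36; 3j²(2 2 4; 1 1 -2) = Δ·Π!·Σ² = 4/63  (sign +1)
I_A²/I_B² = (1/126)/(4/63) = 1/8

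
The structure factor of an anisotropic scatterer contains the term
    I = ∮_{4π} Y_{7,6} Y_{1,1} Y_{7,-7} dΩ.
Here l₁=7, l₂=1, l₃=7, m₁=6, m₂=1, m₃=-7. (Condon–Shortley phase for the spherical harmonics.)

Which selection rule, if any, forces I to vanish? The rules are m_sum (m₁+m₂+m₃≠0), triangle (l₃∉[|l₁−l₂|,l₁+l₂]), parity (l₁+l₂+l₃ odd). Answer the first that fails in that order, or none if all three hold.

azimuthal sum: 6 + 1 − 7 = 0  ✓
6 ≤ 7 ≤ 8 (triangle on l)  ✓
L = 7 + 1 + 7 = 15 (odd)  ✗

parity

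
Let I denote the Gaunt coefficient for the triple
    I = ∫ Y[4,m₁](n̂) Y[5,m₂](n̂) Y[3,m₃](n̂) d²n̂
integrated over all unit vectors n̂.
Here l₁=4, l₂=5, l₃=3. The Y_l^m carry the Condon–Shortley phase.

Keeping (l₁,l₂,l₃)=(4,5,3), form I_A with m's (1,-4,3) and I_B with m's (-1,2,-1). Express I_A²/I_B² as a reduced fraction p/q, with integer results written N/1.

405/256

Same 4,5,3: normalisation and zero-m 3j drop out of the ratio.
A: Δ: 6! 2! 4! / 13! → 1/180180; sum: t=1:−1/5760 = -1/5760; 3j²(4 5 3; 1 -4 3) = Δ·Π!·Σ² = 9/286  (sign -1)
B: Δ: 6! 2! 4! / 13! → 1/180180; sum: t=3:−1/1728 t=4:+1/288 t=5:−1/960 = 1/540; 3j²(4 5 3; -1 2 -1) = Δ·Π!·Σ² = 128/6435  (sign +1)
I_A²/I_B² = (9/286)/(128/6435) = 405/256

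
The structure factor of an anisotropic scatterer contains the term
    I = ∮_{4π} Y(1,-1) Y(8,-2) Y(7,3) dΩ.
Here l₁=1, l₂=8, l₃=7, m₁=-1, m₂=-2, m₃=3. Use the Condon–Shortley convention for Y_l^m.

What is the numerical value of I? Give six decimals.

0.118504

m-sum 0 ✓  L=16 even ✓  7≤7≤9 ✓
Π(2lᵢ+1) = 3×17×15 = 765
triangle coeff Δ(1,8,7) = 1/2040
Σ_t [1,1]: t=1:−1/25401600 = -1/25401600
(3j)²=8/255 [(1 8 7; 0 0 0)], sign=+1
Σ_t [2,2]: t=2:+1/174182400 = 1/174182400
(3j)²=1/136 [(1 8 7; -1 -2 3)], sign=+1
⇒ 4πI² = 3/17
I = (+1)√(3/17/(4π)) = 0.11850352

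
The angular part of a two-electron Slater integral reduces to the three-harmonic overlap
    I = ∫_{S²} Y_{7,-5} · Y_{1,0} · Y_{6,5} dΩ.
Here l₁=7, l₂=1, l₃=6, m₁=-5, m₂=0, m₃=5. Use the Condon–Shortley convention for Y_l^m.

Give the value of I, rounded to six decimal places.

m-sum 0 ✓  L=14 even ✓  6≤6≤8 ✓
Π(2lᵢ+1) = 15×3×13 = 585
triangle coeff Δ(7,1,6) = 1/1365
Σ_t [1,1]: t=1:−1/518400 = -1/518400
(3j)²=7/195 [(7 1 6; 0 0 0)], sign=-1
Σ_t [1,1]: t=1:−1/39916800 = -1/39916800
(3j)²=8/455 [(7 1 6; -5 0 5)], sign=+1
⇒ 4πI² = 24/65
I = (-1)√(24/65/(4π)) = -0.17141310

-0.171413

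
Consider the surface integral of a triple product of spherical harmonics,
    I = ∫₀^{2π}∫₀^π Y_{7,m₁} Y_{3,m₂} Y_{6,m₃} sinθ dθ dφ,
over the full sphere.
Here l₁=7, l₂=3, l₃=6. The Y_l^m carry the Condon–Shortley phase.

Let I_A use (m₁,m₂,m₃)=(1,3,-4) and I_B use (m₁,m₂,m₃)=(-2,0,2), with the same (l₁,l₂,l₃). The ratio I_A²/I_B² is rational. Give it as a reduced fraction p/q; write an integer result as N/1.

Shared (l₁,l₂,l₃)=(7,3,6): N and (l;000)² cancel in I_A²/I_B².
A: Δ = 4!·10!·2!/17! = 1/2042040; Racah Σ t=4..4: t=4:+1/3870720 = 1/3870720; ⇒ 3j(7 3 6; 1 3 -4)² = 675/136136, sgn +1
B: Δ = 4!·10!·2!/17! = 1/2042040; Racah Σ t=1..3: t=1:−1/967680 t=2:+1/120960 t=3:−1/207360 = 1/414720; ⇒ 3j(7 3 6; -2 0 2)² = 21/4862, sgn +1
I_A²/I_B² = (675/136136)/(21/4862) = 225/196

225/196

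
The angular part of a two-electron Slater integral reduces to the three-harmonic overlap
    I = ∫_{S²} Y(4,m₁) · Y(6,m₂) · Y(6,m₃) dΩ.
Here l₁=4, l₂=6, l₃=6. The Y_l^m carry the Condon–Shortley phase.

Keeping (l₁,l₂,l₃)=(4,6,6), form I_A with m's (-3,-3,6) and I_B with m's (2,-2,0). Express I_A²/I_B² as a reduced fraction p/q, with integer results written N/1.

Shared (l₁,l₂,l₃)=(4,6,6): N and (l;000)² cancel in I_A²/I_B².
A: Δ = 4!·4!·8!/17! = 1/15315300; Racah Σ t=3..3: t=3:−1/5806080 = -1/5806080; ⇒ 3j(4 6 6; -3 -3 6)² = 9/884, sgn -1
B: Δ = 4!·4!·8!/17! = 1/15315300; Racah Σ t=0..2: t=0:+1/55296 t=1:−1/25920 t=2:+1/138240 = -11/829440; ⇒ 3j(4 6 6; 2 -2 0)² = 11/1326, sgn -1
I_A²/I_B² = (9/884)/(11/1326) = 27/22

27/22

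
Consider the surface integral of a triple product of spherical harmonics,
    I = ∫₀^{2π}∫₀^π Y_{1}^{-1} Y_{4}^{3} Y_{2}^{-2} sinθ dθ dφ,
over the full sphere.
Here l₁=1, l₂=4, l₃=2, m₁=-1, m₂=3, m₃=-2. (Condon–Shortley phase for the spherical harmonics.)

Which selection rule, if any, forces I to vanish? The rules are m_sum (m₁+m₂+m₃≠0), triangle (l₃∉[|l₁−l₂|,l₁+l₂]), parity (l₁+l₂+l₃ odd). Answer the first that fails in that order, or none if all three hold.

triangle

m₁+m₂+m₃ = -1 + 3 − 2 = 0  ✓
triangle: |1−4|=3 ≤ l₃=2 ≤ 1+4=5  ✗
parity: l₁+l₂+l₃ = 7 is odd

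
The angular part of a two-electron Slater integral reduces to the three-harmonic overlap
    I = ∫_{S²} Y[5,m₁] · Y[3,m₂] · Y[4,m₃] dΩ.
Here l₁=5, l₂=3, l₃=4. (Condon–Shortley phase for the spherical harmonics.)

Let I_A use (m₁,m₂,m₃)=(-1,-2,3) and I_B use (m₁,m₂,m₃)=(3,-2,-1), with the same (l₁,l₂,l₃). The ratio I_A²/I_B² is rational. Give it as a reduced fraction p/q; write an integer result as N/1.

121/6

Same 5,3,4: normalisation and zero-m 3j drop out of the ratio.
A: Δ: 4! 6! 2! / 13! → 1/180180; sum: t=0:+1/17280 t=1:−1/1440 = -11/17280; 3j²(5 3 4; -1 -2 3) = Δ·Π!·Σ² = 11/468  (sign +1)
B: Δ: 4! 6! 2! / 13! → 1/180180; sum: t=0:+1/1152 t=1:−1/1440 = 1/5760; 3j²(5 3 4; 3 -2 -1) = Δ·Π!·Σ² = 1/858  (sign -1)
I_A²/I_B² = (11/468)/(1/858) = 121/6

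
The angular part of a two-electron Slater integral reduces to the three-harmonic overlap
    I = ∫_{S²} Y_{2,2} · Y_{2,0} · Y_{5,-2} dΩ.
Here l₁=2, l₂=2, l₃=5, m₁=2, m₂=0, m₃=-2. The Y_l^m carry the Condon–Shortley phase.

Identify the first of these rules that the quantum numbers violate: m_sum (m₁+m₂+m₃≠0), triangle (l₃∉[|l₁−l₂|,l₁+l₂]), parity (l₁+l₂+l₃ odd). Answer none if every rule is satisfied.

triangle

Σmᵢ = 0  ✓
l₃∈[|l₁−l₂|,l₁+l₂]=[0,4], have l₃=5  ✗
Σlᵢ = 9 ⇒ odd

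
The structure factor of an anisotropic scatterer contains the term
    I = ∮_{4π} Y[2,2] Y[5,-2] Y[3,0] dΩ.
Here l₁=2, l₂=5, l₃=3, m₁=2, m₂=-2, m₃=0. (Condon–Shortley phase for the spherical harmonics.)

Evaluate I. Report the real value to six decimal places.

0.141758

Rules hold: Σm=0, L=10 even, 3≤3≤7.
N = 5·11·7 = 385
Δ = 4!·0!·6!/11! = 1/2310
Racah Σ t=2..2: t=2:+1/144 = 1/144
⇒ 3j(2 5 3; 0 0 0)² = 10/231, sgn -1
Racah Σ t=0..0: t=0:+1/864 = 1/864
⇒ 3j(2 5 3; 2 -2 0)² = 1/66, sgn -1
4πI² = N·(3j₀)²·(3jₘ)² = 25/99
I = +1·√(0.252525/4π) = 0.14175797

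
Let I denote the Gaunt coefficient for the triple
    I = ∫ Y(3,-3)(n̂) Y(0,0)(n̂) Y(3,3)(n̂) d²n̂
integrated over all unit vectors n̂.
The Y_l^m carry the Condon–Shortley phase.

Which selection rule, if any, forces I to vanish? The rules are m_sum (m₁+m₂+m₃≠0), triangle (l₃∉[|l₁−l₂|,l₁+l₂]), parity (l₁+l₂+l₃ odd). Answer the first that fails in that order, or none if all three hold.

Σmᵢ = 0  ✓
l₃∈[|l₁−l₂|,l₁+l₂]=[3,3], have l₃=3  ✓
Σlᵢ = 6 ⇒ even  ✓

none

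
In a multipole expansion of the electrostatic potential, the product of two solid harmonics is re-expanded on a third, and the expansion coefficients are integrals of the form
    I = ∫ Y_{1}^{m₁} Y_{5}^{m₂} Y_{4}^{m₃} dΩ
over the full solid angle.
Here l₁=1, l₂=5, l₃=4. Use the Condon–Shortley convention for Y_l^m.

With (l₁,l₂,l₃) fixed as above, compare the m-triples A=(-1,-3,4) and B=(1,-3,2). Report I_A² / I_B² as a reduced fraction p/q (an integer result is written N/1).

Same 1,5,4: normalisation and zero-m 3j drop out of the ratio.
A: Δ: 2! 0! 8! / 11! → 1/495; sum: t=2:+1/80640 = 1/80640; 3j²(1 5 4; -1 -3 4) = Δ·Π!·Σ² = 1/495  (sign +1)
B: Δ: 2! 0! 8! / 11! → 1/495; sum: t=0:+1/2880 = 1/2880; 3j²(1 5 4; 1 -3 2) = Δ·Π!·Σ² = 28/495  (sign +1)
I_A²/I_B² = (1/495)/(28/495) = 1/28

1/28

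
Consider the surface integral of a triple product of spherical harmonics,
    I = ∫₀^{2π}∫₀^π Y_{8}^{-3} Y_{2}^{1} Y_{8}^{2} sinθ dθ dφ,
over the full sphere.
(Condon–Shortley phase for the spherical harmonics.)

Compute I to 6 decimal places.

-0.110109

Checks pass: Σm=0; 18 even; l₃=8∈[6,10].
(2·8+1)(2·2+1)(2·8+1) = 1445
Δ: 2! 14! 2! / 19! → 1/348840
sum: t=0:+1/116121600 t=1:−1/25401600 t=2:+1/116121600 = -1/45158400
3j²(8 2 8; 0 0 0) = Δ·Π!·Σ² = 24/1615  (sign -1)
sum: t=1:−1/174182400 t=2:+1/87091200 = 1/174182400
3j²(8 2 8; -3 1 2) = Δ·Π!·Σ² = 55/7752  (sign +1)
combine: 4πI² = 1445·24/1615·55/7752 = 55/361
take √, sign -1: I = -0.11010900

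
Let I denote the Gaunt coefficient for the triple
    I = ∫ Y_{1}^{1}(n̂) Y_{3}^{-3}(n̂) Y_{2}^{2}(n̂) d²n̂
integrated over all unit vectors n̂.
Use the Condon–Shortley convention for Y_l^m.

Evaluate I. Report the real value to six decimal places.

Checks pass: Σm=0; 6 even; l₃=2∈[2,4].
(2·1+1)(2·3+1)(2·2+1) = 105
Δ: 2! 0! 4! / 7! → 1/105
sum: t=1:−1/4 = -1/4
3j²(1 3 2; 0 0 0) = Δ·Π!·Σ² = 3/35  (sign -1)
sum: t=0:+1/48 = 1/48
3j²(1 3 2; 1 -3 2) = Δ·Π!·Σ² = 1/7  (sign +1)
combine: 4πI² = 105·3/35·1/7 = 9/7
take √, sign -1: I = -0.31986543

-0.319865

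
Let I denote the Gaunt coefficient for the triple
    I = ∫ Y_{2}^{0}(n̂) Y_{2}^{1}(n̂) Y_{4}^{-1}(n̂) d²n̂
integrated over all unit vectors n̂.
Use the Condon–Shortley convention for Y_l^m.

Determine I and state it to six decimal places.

m-sum 0 ✓  L=8 even ✓  0≤4≤4 ✓
Π(2lᵢ+1) = 5×5×9 = 225
triangle coeff Δ(2,2,4) = 1/630
Σ_t [0,0]: t=0:+1/16 = 1/16
(3j)²=2/35 [(2 2 4; 0 0 0)], sign=+1
Σ_t [0,0]: t=0:+1/24 = 1/24
(3j)²=1/21 [(2 2 4; 0 1 -1)], sign=-1
⇒ 4πI² = 30/49
I = (-1)√(30/49/(4π)) = -0.22072812

-0.220728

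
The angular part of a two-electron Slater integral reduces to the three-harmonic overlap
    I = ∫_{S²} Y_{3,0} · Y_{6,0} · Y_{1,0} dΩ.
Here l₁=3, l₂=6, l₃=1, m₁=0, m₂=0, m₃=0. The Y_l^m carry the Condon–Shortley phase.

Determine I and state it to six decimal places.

|3−6|≤1≤3+6 violated ⇒ I = 0

0.000000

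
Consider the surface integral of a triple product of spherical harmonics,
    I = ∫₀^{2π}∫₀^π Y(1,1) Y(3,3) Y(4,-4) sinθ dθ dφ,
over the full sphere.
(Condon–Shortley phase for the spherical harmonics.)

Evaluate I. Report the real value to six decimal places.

0.325735

m-sum 0 ✓  L=8 even ✓  2≤4≤4 ✓
Π(2lᵢ+1) = 3×7×9 = 189
triangle coeff Δ(1,3,4) = 1/252
Σ_t [0,0]: t=0:+1/36 = 1/36
(3j)²=4/63 [(1 3 4; 0 0 0)], sign=+1
Σ_t [0,0]: t=0:+1/1440 = 1/1440
(3j)²=1/9 [(1 3 4; 1 3 -4)], sign=+1
⇒ 4πI² = 4/3
I = (+1)√(4/3/(4π)) = 0.32573501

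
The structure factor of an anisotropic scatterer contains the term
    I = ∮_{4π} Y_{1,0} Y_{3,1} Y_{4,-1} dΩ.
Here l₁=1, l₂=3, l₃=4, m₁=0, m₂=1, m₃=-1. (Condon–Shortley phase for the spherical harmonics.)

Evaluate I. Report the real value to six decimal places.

-0.238414

m-sum 0 ✓  L=8 even ✓  2≤4≤4 ✓
Π(2lᵢ+1) = 3×7×9 = 189
triangle coeff Δ(1,3,4) = 1/252
Σ_t [0,0]: t=0:+1/36 = 1/36
(3j)²=4/63 [(1 3 4; 0 0 0)], sign=+1
Σ_t [0,0]: t=0:+1/48 = 1/48
(3j)²=5/84 [(1 3 4; 0 1 -1)], sign=-1
⇒ 4πI² = 5/7
I = (-1)√(5/7/(4π)) = -0.23841361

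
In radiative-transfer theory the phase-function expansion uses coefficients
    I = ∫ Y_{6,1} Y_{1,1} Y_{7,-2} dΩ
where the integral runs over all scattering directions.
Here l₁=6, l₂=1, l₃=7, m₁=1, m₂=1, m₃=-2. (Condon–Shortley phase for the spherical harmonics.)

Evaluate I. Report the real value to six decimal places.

0.209937

m-sum 0 ✓  L=14 even ✓  5≤7≤7 ✓
Π(2lᵢ+1) = 13×3×15 = 585
triangle coeff Δ(6,1,7) = 1/1365
Σ_t [0,0]: t=0:+1/518400 = 1/518400
(3j)²=7/195 [(6 1 7; 0 0 0)], sign=-1
Σ_t [0,0]: t=0:+1/1209600 = 1/1209600
(3j)²=12/455 [(6 1 7; 1 1 -2)], sign=-1
⇒ 4πI² = 36/65
I = (+1)√(36/65/(4π)) = 0.20993732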